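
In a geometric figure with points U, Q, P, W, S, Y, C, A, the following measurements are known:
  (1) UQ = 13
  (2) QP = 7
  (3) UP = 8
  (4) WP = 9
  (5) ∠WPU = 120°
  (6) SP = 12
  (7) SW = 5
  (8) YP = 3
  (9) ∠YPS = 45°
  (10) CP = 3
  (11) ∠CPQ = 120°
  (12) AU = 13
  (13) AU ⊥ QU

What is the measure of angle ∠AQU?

Step 1: By the law of cosines on triangle QUA: QA² = 13² + 13² − 2·13·13·cos(90°) = 338, so QA = 13·√2.
Step 2: By the inverse law of cosines on triangle AQU: cos(∠AQU) = ((13·√2)² + 13² − 13²) / (2·13·√2·13) = 338/478 = 0.7071, so ∠AQU = 45°.

Therefore, the measure of angle ∠AQU = 45°.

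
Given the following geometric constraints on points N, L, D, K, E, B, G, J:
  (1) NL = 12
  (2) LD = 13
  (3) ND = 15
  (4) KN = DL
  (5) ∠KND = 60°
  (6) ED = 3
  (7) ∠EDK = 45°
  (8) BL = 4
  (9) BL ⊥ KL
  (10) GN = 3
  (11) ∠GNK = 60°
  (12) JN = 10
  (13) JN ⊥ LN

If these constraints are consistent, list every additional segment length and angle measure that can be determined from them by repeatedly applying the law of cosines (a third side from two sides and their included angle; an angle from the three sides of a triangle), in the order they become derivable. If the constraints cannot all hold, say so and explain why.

The constraints are consistent. Derivable facts, in order:
After 1 step:
- DK = √199
- KG = √139
- LJ = 2·√61
- ∠DLN = 73.62°
- ∠DNL = 56.25°
- ∠LDN = 50.13°
After 2 steps:
- KE ≈ 12.17
- ∠DKN = 67.05°
- ∠GKN = 12.73°
- ∠JLN = 39.81°
- ∠KDN = 52.95°
- ∠KGN = 107.27°
- ∠LJN = 50.19°
After 3 steps:
- ∠DEK = 124.96°
- ∠DKE = 10.04°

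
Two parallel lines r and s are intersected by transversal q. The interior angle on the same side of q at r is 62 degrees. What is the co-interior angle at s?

Co-interior angles (same-side interior) formed by parallel lines and a transversal are supplementary (sum to 180 degrees).
The given angle is 62 degrees.
The co-interior angle = 180 - 62 = 118 degrees.

118 degrees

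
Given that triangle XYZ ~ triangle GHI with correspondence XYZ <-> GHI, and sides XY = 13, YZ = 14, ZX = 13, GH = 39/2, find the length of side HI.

k = 39/2/13 = 3/2. HI = 3/2 * 14 = 21.

21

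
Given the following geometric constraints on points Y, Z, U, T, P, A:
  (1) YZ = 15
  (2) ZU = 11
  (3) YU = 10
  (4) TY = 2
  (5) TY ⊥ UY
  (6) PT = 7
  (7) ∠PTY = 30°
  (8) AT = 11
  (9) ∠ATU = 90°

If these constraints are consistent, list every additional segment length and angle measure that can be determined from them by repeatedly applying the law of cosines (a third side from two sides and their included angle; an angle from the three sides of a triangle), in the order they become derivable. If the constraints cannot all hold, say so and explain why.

The constraints are consistent. Derivable facts, in order:
After 1 step:
- UT = 2·√26
- YP ≈ 5.36
- ∠UYZ = 47.16°
- ∠UZY = 41.8°
- ∠YUZ = 91.04°
After 2 steps:
- UA = 15
- ∠PYT = 139.25°
- ∠TPY = 10.75°
- ∠TUY = 11.31°
- ∠UTY = 78.69°
After 3 steps:
- ∠AUT = 47.17°
- ∠TAU = 42.83°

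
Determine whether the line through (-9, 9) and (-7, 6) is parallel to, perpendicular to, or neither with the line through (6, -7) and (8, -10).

Slope of line 1: m1 = (6 - 9)/(-7 - -9) = -3/2 = -3/2
Slope of line 2: m2 = (-10 - -7)/(8 - 6) = -3/2 = -3/2
m1 = m2, so the lines are parallel.

Parallel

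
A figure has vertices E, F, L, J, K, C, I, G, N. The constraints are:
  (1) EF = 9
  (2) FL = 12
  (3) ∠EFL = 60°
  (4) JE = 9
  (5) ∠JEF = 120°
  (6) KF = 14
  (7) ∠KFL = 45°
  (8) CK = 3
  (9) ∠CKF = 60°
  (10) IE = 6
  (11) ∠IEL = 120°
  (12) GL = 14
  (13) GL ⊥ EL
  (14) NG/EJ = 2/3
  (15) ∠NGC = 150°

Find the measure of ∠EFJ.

Step 1: By the law of cosines on triangle FEJ: FJ² = 9² + 9² − 2·9·9·cos(120°) = 243, so FJ = 9·√3.
Step 2: By the inverse law of cosines on triangle EFJ: cos(∠EFJ) = (9² + (9·√3)² − 9²) / (2·9·9·√3) = 243/280.59 = 0.866, so ∠EFJ = 30°.

Therefore, the measure of angle ∠EFJ = 30°.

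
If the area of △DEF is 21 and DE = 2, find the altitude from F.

Rearranging the area formula Area = (1/2) * base * height:
height = 2 * Area / base = 2 * 21 / 2 = 21.

21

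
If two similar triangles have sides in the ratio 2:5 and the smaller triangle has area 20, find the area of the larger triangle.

For similar figures, the area ratio equals the square of the side ratio.
Side ratio (the smaller triangle to the larger triangle) = 2:5, so area ratio = 2^2:5^2 = 4:25.
If the area of the smaller triangle is 20, then the area of the larger triangle = 20 * (25/4) = 125.

125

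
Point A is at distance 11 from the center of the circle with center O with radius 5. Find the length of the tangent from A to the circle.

Let T be the point of tangency. Then OT ⊥ AT (radius ⊥ tangent).
In right triangle OTA: OA² = OT² + AT²
11² = 5² + AT²
AT² = 96, AT = 4*sqrt(6)

4*sqrt(6)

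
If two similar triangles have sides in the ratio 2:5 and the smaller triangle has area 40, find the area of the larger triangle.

For similar figures, the area ratio equals the square of the side ratio.
Side ratio (the smaller triangle to the larger triangle) = 2:5, so area ratio = 2^2:5^2 = 4:25.
If the area of the smaller triangle is 40, then the area of the larger triangle = 40 * (25/4) = 250.

250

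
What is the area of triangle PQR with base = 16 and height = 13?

Area = (1/2) * base * height
Area = (1/2) * 16 * 13
Area = 104

104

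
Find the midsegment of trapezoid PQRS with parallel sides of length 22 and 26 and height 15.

The midsegment (median) of a trapezoid connects the midpoints of the non-parallel sides.
Its length is the average of the two bases: (22 + 26) / 2 = 24.

24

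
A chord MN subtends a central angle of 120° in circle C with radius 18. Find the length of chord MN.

Chord = 2(18) sin(60°) = 18*sqrt(3)

18*sqrt(3)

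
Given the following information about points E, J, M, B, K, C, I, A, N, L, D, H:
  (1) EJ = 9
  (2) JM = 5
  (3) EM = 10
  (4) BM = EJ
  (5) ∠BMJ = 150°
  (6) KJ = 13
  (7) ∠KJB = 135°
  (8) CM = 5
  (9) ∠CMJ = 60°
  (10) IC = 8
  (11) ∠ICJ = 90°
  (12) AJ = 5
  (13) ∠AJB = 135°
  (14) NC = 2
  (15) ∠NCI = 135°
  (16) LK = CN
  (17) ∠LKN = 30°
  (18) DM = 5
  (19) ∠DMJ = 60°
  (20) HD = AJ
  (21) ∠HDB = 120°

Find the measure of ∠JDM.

Step 1: By the law of cosines on triangle DMJ: DJ² = 5² + 5² − 2·5·5·cos(60°) = 25, so DJ = 5.
Step 2: By the inverse law of cosines on triangle JDM: cos(∠JDM) = (5² + 5² − 5²) / (2·5·5) = 25/50 = 0.5, so ∠JDM = 60°.

Therefore, the measure of angle ∠JDM = 60°.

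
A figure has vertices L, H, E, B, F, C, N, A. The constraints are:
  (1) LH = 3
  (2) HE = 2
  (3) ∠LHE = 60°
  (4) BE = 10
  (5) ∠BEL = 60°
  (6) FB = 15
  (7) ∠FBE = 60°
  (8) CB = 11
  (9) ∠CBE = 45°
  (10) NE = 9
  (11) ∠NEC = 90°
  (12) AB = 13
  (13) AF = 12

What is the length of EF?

Step 1: By the law of cosines on triangle EBF: EF² = 10² + 15² − 2·10·15·cos(60°) = 175, so EF = 5·√7.

Therefore, the length of EF = 5·√7.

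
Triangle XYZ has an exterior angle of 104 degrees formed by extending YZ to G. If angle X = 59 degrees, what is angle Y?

The exterior angle theorem states that an exterior angle equals the sum of the two non-adjacent interior angles.
So 104 = 59 + angle Y, which gives angle Y = 104 - 59 = 45 degrees.

45 degrees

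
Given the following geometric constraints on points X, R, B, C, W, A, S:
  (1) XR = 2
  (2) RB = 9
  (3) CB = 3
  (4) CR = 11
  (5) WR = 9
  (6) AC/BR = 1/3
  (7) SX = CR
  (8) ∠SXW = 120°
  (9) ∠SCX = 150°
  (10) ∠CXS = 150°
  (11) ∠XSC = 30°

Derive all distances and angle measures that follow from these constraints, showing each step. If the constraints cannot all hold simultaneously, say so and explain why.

These constraints are not satisfiable: (9), (10) and (11) are the three interior angles of triangle SCX, which must sum to 180°, but 150° + 150° + 30° = 330°. No planar figure meets all of them, so nothing further can be derived.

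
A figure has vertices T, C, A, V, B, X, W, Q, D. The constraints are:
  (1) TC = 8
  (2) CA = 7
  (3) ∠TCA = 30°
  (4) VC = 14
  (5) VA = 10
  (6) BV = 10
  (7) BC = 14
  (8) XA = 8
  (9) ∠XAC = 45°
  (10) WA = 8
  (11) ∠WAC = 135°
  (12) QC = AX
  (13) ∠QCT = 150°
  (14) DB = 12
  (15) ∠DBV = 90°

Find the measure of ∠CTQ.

From the given relations: QC = AX = 8.
Step 1: By the law of cosines on triangle TCQ: TQ² = 8² + 8² − 2·8·8·cos(150°) = 238.85, so TQ ≈ 15.45.
Step 2: By the inverse law of cosines on triangle CTQ: cos(∠CTQ) = (8² + 15.45² − 8²) / (2·8·15.45) = 238.85/247.28 = 0.9659, so ∠CTQ = 15°.

Therefore, the measure of angle ∠CTQ = 15°.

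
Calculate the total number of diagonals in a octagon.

Each of the 8 vertices connects to 5 non-adjacent vertices via diagonals.
Total connections = 8 × 5 = 40, but each diagonal is counted twice.
Number of diagonals = 40 / 2 = 20.

20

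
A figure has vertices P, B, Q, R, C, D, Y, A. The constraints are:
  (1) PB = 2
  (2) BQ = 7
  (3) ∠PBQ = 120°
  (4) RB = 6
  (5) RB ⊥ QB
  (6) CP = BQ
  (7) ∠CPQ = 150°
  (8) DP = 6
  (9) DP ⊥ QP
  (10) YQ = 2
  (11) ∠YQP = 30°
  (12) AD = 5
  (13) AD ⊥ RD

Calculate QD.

Step 1: By the law of cosines on triangle PBQ: PQ² = 2² + 7² − 2·2·7·cos(120°) = 67, so PQ = √67.
Step 2: By the law of cosines on triangle QPD: QD² = √67² + 6² − 2·√67·6·cos(90°) = 103, so QD = √103.

Therefore, the length of QD = √103.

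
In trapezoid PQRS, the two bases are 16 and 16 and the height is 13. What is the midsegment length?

midsegment = (16 + 16) / 2 = 32 / 2 = 16

16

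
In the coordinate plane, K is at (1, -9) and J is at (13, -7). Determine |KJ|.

d = sqrt((13 - 1)^2 + (-7 - -9)^2)
d = sqrt(12^2 + 2^2)
d = sqrt(144 + 4)
d = sqrt(148) = 2*sqrt(37)

2*sqrt(37)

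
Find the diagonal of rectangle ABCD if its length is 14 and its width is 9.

d = sqrt(14^2 + 9^2) = sqrt(277)

sqrt(277)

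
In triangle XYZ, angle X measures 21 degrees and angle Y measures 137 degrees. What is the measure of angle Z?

By the triangle angle sum property, the three interior angles of any triangle add up to 180°.
We know angle X = 21° and angle Y = 137°, so their sum is 158°.
Therefore angle Z = 180° - 158° = 22°.

22 degrees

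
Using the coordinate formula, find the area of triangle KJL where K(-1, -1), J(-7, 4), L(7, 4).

The Shoelace formula computes the area from vertex coordinates by summing cross products.
For vertices (-1,-1), (-7,4), (7,4):
Signed sum = -1*4 - -7*-1 + -7*4 - 7*4 + 7*-1 - -1*4
= -11 + -56 + -3 = -70
Area = (1/2)|-70| = 35.

35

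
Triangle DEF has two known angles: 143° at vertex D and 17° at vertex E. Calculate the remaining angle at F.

By the triangle angle sum property, the three interior angles of any triangle add up to 180°.
We know angle D = 143° and angle E = 17°, so their sum is 160°.
Therefore angle F = 180° - 160° = 20°.

20 degrees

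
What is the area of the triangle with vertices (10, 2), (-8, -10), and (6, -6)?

Using the Shoelace formula for a triangle:
Area = (1/2)|x0(y1 - y2) + x1(y2 - y0) + x2(y0 - y1)|
Area = (1/2)|10(-10 - -6) + -8(-6 - 2) + 6(2 - -10)|
Area = (1/2)|-40 + 64 + 72|
Area = (1/2)|96|
Area = (1/2)(96)
Area = 48

48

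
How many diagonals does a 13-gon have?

Total line segments between 13 vertices = C(13,2) = 78.
Subtract the 13 sides: 78 - 13 = 65 diagonals.

65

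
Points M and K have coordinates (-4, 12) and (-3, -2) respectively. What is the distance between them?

d = sqrt((-3 - -4)^2 + (-2 - 12)^2)
d = sqrt(1^2 + -14^2)
d = sqrt(1 + 196)
d = sqrt(197)

sqrt(197)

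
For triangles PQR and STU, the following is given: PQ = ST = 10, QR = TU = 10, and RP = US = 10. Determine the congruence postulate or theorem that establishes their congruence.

The given information provides:
PQ = ST = 10, QR = TU = 10, and RP = US = 10
This matches the SSS congruence theorem.
All three pairs of corresponding sides are equal (Side-Side-Side).

SSS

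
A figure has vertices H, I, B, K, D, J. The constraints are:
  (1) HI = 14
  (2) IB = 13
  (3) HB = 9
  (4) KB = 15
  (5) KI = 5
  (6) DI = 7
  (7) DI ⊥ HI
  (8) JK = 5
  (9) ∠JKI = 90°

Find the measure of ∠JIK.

Step 1: By the law of cosines on triangle IKJ: IJ² = 5² + 5² − 2·5·5·cos(90°) = 50, so IJ = 5·√2.
Step 2: By the inverse law of cosines on triangle JIK: cos(∠JIK) = ((5·√2)² + 5² − 5²) / (2·5·√2·5) = 50/70.71 = 0.7071, so ∠JIK = 45°.

Therefore, the measure of angle ∠JIK = 45°.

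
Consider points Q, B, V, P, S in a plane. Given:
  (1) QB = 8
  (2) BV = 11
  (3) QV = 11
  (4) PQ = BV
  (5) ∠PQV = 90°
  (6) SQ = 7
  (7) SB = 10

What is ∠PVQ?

From the given relations: PQ = BV = 11.
Step 1: By the law of cosines on triangle VQP: VP² = 11² + 11² − 2·11·11·cos(90°) = 242, so VP = 11·√2.
Step 2: By the inverse law of cosines on triangle PVQ: cos(∠PVQ) = ((11·√2)² + 11² − 11²) / (2·11·√2·11) = 242/342.24 = 0.7071, so ∠PVQ = 45°.

Therefore, the measure of angle ∠PVQ = 45°.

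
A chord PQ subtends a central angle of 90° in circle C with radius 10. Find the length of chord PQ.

Chord length = 2r sin(θ/2)
= 2 × 10 × sin(90°/2)
= 2 × 10 × sin(45°)
= 10*sqrt(2)

10*sqrt(2)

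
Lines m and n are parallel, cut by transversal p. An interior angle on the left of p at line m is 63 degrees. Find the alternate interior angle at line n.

Alternate interior angles are equal: 63 degrees.

63 degrees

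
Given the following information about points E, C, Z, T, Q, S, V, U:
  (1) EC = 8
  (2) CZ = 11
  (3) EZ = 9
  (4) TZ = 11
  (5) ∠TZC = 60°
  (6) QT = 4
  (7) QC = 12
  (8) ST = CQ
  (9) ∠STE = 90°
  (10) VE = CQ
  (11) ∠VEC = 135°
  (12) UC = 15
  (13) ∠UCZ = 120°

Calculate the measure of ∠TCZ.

Step 1: By the law of cosines on triangle CZT: CT² = 11² + 11² − 2·11·11·cos(60°) = 121, so CT = 11.
Step 2: By the inverse law of cosines on triangle TCZ: cos(∠TCZ) = (11² + 11² − 11²) / (2·11·11) = 121/242 = 0.5, so ∠TCZ = 60°.

Therefore, the measure of angle ∠TCZ = 60°.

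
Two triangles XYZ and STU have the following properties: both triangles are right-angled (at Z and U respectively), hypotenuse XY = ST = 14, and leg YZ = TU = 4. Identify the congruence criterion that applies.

The given information provides:
both triangles are right-angled (at Z and U respectively), hypotenuse XY = ST = 14, and leg YZ = TU = 4
This matches the HL congruence theorem.
The hypotenuse and one leg of two right triangles are equal (Hypotenuse-Leg).

HL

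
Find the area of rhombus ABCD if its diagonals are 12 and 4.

The diagonals of a rhombus divide it into four right triangles.
Each triangle has legs 12/ 2 = 6 and 4/2 = 2, so each has area (1/2)*6*2 = 6.
Four such triangles give total area = (d1 * d2) / 2 = 24.

24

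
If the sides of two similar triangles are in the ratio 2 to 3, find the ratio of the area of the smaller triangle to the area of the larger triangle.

The ratio of areas of similar triangles equals the square of the side ratio.
Side ratio = 2:3
Area ratio = (2/3)^2 = 4/9 = 4:9

4:9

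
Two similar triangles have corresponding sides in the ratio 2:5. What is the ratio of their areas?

Area scales with the square of linear dimensions. If every length is multiplied by 2/5, then the area is multiplied by (2/5)^2 = 4/25.
The area ratio is 4:25.

4:25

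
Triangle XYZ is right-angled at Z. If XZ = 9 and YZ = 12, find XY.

In a right triangle, the square of the hypotenuse equals the sum of the squares of the two legs.
The legs are 9 and 12, so the hypotenuse = sqrt(81 + 144) = sqrt(225) = 15.

15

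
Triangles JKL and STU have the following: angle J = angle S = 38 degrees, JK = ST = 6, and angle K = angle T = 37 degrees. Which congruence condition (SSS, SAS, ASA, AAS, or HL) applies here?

The given information provides:
angle J = angle S = 38 degrees, JK = ST = 6, and angle K = angle T = 37 degrees
This matches the ASA congruence theorem.
Two pairs of corresponding angles and the included side are equal (Angle-Side-Angle).

ASA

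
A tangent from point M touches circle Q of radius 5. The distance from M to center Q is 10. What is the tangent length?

tangent = √(d² - r²) = √(10² - 5²) = √(100 - 25) = √75 = 5*sqrt(3)

5*sqrt(3)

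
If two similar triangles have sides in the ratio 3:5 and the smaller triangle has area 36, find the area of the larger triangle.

The ratio of areas of similar triangles = (side ratio)^2.
Side ratio = 3:5, so area ratio = 9:25.
Area of the larger triangle / Area of the smaller triangle = 25/9
Area of the larger triangle = 36 * 25/9 = 100

100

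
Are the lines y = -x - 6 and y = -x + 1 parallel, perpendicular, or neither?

Slope of line 1: m1 = -1
Slope of line 2: m2 = -1
m1 = m2, so the lines are parallel.

Parallel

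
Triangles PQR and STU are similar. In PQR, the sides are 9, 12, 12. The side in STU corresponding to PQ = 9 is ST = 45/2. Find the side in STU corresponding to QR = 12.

Similar triangles have proportional sides. Setting up the proportion:
ST / PQ = TU / QR
45/2 / 9 = TU / 12
TU = 12 * 45/2 / 9 = 30.

30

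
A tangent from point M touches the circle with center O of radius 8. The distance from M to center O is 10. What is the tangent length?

Let T be the point of tangency. Then OT ⊥ MT (radius ⊥ tangent).
In right triangle OTM: OM² = OT² + MT²
10² = 8² + MT²
MT² = 36, MT = 6

6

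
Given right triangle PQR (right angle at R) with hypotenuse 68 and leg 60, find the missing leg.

By the Pythagorean theorem: QR^2 = PQ^2 - PR^2
QR^2 = 68^2 - 60^2 = 4624 - 3600 = 1024
QR = sqrt(1024) = 32

32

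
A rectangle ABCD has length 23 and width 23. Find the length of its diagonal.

A rectangle's diagonal splits it into two right triangles, with the diagonal as the hypotenuse.
By the Pythagorean theorem, d^2 = 23^2 + 23^2 = 1058.
Therefore d = sqrt(1058) = 23*sqrt(2).

23*sqrt(2)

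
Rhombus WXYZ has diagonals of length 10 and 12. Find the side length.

The diagonals of a rhombus bisect each other at right angles.
Half-diagonals: 10/2 = 5 and 12/2 = 6
side = sqrt(5^2 + 6^2)
side = sqrt(25 + 36)
side = sqrt(61)

sqrt(61)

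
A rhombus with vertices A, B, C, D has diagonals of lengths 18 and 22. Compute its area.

Area of a rhombus = (d1 * d2) / 2
Area = (18 * 22) / 2
Area = 396 / 2
Area = 198

198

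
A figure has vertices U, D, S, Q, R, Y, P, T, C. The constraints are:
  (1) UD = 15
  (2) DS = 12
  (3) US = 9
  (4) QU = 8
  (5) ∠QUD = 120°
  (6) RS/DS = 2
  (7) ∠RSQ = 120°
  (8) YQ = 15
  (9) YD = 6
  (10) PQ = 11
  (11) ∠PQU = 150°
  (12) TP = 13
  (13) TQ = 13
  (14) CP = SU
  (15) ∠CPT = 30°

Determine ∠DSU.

Step 1: By the inverse law of cosines on triangle DSU: cos(∠DSU) = (12² + 9² − 15²) / (2·12·9) = 0/216 = 0, so ∠DSU = 90°.

Therefore, the measure of angle ∠DSU = 90°.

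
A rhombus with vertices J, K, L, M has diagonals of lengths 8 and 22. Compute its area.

Area of a rhombus = (d1 * d2) / 2
Area = (8 * 22) / 2
Area = 176 / 2
Area = 88

88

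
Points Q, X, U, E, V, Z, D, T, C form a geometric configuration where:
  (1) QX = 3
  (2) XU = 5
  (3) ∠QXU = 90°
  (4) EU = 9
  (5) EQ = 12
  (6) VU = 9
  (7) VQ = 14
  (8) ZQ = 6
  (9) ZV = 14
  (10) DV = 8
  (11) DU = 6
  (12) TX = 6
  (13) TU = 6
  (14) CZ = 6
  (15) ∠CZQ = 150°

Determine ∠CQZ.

Step 1: By the law of cosines on triangle QZC: QC² = 6² + 6² − 2·6·6·cos(150°) = 134.35, so QC ≈ 11.59.
Step 2: By the inverse law of cosines on triangle CQZ: cos(∠CQZ) = (11.59² + 6² − 6²) / (2·11.59·6) = 134.35/139.09 = 0.9659, so ∠CQZ = 15°.

Therefore, the measure of angle ∠CQZ = 15°.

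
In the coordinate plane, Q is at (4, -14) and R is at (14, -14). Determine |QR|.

The horizontal distance is |14 - 4| = 10 and the vertical distance is |-14 - -14| = 0.
By the Pythagorean theorem, d = sqrt(10^2 + 0^2) = sqrt(100) = 10.

10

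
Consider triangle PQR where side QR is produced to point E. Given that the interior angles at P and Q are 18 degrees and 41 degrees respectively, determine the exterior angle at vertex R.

The interior angle at R is 180 - 18 - 41 = 121 degrees.
The exterior angle and interior angle at R are supplementary:
Exterior angle = 180 - 121 = 59 degrees.

59 degrees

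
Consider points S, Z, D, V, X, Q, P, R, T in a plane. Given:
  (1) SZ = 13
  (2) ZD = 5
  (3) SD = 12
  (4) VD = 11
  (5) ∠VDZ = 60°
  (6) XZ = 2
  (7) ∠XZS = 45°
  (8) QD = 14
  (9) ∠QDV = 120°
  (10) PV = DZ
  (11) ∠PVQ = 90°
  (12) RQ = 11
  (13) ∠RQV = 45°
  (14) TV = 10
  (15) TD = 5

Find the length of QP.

From the given relations: PV = DZ = 5.
Step 1: By the law of cosines on triangle VDQ: VQ² = 11² + 14² − 2·11·14·cos(120°) = 471, so VQ ≈ 21.7.
Step 2: By the law of cosines on triangle QVP: QP² = 21.7² + 5² − 2·21.7·5·cos(90°) = 496, so QP = 4·√31.

Therefore, the length of QP = 4·√31.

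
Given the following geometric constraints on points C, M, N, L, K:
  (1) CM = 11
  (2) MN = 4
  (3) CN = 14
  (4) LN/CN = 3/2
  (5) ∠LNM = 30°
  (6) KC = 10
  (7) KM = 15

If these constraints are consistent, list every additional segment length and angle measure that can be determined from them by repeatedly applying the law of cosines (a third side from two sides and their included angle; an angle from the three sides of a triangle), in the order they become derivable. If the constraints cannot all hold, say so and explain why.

The constraints are consistent. Derivable facts, in order:
After 1 step:
- ML ≈ 17.65
- ∠CKM = 47.16°
- ∠CMK = 41.8°
- ∠CMN = 132.1°
- ∠CNM = 35.66°
- ∠KCM = 91.04°
- ∠MCN = 12.24°
After 2 steps:
- ∠LMN = 143.49°
- ∠MLN = 6.51°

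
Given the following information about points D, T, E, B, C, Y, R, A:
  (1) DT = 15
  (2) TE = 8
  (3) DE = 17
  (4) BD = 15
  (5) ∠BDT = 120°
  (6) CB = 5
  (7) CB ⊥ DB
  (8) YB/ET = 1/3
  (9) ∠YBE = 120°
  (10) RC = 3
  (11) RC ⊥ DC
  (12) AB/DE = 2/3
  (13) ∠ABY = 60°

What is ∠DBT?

Step 1: By the law of cosines on triangle BDT: BT² = 15² + 15² − 2·15·15·cos(120°) = 675, so BT = 15·√3.
Step 2: By the inverse law of cosines on triangle DBT: cos(∠DBT) = (15² + (15·√3)² − 15²) / (2·15·15·√3) = 675/779.42 = 0.866, so ∠DBT = 30°.

Therefore, the measure of angle ∠DBT = 30°.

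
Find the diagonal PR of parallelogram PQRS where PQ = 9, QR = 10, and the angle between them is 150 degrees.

Law of cosines: d^2 = 9^2 + 10^2 - 2(9)(10)cos(150°) = 90*sqrt(3) + 181, so d = sqrt(90*sqrt(3) + 181).

sqrt(90*sqrt(3) + 181)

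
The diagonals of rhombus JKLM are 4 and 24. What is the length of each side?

Half-diagonals are 2 and 12. side = sqrt(2^2 + 12^2) = sqrt(148) = 2*sqrt(37)

2*sqrt(37)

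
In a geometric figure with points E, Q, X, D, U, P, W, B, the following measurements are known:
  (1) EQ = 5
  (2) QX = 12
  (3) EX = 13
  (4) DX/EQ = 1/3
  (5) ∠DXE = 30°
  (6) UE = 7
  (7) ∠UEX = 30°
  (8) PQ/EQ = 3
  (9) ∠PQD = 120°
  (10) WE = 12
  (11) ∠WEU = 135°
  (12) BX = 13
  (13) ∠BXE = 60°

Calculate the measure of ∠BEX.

Step 1: By the law of cosines on triangle EXB: EB² = 13² + 13² − 2·13·13·cos(60°) = 169, so EB = 13.
Step 2: By the inverse law of cosines on triangle BEX: cos(∠BEX) = (13² + 13² − 13²) / (2·13·13) = 169/338 = 0.5, so ∠BEX = 60°.

Therefore, the measure of angle ∠BEX = 60°.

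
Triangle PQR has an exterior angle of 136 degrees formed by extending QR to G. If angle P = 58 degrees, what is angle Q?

By the exterior angle theorem: exterior angle = sum of remote interior angles.
136 = 58 + angle Q
angle Q = 136 - 58 = 78 degrees

78 degrees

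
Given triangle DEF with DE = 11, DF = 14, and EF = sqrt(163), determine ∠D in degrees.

cos(D) = (11² + 14² - (sqrt(163))²) / (2 × 11 × 14) = 1/2, so D = arccos(1/2) = 60°.

60°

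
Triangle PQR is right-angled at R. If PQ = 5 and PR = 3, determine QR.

By the Pythagorean theorem: QR^2 = PQ^2 - PR^2
QR^2 = 5^2 - 3^2 = 25 - 9 = 16
QR = sqrt(16) = 4

4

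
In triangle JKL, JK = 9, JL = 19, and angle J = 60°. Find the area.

Area = (1/2) * JK * JL * sin(J)
Area = (1/2) * 9 * 19 * sin(60°)
Area = (1/2) * 9 * 19 * sqrt(3)/2
Area = 171*sqrt(3)/4

171*sqrt(3)/4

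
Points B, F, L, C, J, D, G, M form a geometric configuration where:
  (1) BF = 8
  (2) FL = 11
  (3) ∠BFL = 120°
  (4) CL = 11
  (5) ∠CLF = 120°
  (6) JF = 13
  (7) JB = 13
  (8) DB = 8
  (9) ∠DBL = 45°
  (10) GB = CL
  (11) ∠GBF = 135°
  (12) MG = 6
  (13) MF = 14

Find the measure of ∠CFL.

Step 1: By the law of cosines on triangle FLC: FC² = 11² + 11² − 2·11·11·cos(120°) = 363, so FC = 11·√3.
Step 2: By the inverse law of cosines on triangle CFL: cos(∠CFL) = ((11·√3)² + 11² − 11²) / (2·11·√3·11) = 363/419.16 = 0.866, so ∠CFL = 30°.

Therefore, the measure of angle ∠CFL = 30°.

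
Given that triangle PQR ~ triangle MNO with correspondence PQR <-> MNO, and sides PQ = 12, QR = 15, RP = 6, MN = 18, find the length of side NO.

Similar triangles have proportional sides. Setting up the proportion:
MN / PQ = NO / QR
18 / 12 = NO / 15
NO = 15 * 18 / 12 = 45/2.

45/2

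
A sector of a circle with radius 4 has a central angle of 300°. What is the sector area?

Sector area = π(4²)(5/6) = 40*pi/3

40*pi/3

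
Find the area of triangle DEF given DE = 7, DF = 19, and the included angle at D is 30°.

Area = (1/2) * DE * DF * sin(D)
Area = (1/2) * 7 * 19 * sin(30°)
Area = (1/2) * 7 * 19 * 1/2
Area = 133/4

133/4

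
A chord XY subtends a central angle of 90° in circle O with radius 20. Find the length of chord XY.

Chord length = 2r sin(θ/2)
= 2 × 20 × sin(90°/2)
= 2 × 20 × sin(45°)
= 20*sqrt(2)

20*sqrt(2)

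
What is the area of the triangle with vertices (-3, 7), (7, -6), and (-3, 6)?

Using the Shoelace formula for a triangle:
Area = (1/2)|x0(y1 - y2) + x1(y2 - y0) + x2(y0 - y1)|
Area = (1/2)|-3(-6 - 6) + 7(6 - 7) + -3(7 - -6)|
Area = (1/2)|36 + -7 + -39|
Area = (1/2)|-10|
Area = (1/2)(10)
Area = 5

5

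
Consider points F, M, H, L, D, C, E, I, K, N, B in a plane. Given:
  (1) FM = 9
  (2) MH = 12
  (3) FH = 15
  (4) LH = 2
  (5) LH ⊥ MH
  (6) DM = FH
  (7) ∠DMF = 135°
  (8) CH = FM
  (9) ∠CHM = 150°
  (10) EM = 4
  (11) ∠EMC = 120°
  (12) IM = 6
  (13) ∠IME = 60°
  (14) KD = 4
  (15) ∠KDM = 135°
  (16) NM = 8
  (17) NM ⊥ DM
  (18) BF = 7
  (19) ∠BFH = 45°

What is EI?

Step 1: By the law of cosines on triangle EMI: EI² = 4² + 6² − 2·4·6·cos(60°) = 28, so EI = 2·√7.

Therefore, the length of EI = 2·√7.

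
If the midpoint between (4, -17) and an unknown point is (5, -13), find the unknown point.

Using the midpoint formula: M = ((x1 + x2)/2, (y1 + y2)/2)
We know M = (5, -13) and Q = (4, -17)
For x: 5 = (4 + x2)/2, so x2 = 2*5 - 4 = 6
For y: -13 = (-17 + y2)/2, so y2 = 2*-13 - -17 = -9
S = (6, -9)

(6, -9)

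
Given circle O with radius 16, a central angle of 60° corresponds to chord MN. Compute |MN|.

Drop a perpendicular from the center to the chord, bisecting both the chord and the central angle.
Each half-chord = r sin(θ/2) = 16 sin(30°).
The full chord = 2 × 16 × sin(30°) = 16.

16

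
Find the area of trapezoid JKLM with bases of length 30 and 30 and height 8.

Area of a trapezoid = (base1 + base2) * height / 2
Area = (30 + 30) * 8 / 2
Area = 60 * 8 / 2
Area = 480 / 2
Area = 240

240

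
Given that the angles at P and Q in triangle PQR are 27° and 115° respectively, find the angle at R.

angle R = 180 - 27 - 115 = 38 degrees.

38 degrees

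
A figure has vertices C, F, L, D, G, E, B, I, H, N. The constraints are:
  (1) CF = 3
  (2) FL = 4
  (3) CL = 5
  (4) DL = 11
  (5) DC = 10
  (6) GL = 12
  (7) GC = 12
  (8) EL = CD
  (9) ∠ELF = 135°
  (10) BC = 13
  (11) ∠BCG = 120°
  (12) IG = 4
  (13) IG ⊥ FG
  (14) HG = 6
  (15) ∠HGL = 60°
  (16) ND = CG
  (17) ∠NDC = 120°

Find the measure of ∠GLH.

Step 1: By the law of cosines on triangle LGH: LH² = 12² + 6² − 2·12·6·cos(60°) = 108, so LH = 6·√3.
Step 2: By the inverse law of cosines on triangle GLH: cos(∠GLH) = (12² + (6·√3)² − 6²) / (2·12·6·√3) = 216/249.42 = 0.866, so ∠GLH = 30°.

Therefore, the measure of angle ∠GLH = 30°.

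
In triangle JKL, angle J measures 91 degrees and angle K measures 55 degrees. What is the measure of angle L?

angle L = 180 - 91 - 55 = 34 degrees.

34 degrees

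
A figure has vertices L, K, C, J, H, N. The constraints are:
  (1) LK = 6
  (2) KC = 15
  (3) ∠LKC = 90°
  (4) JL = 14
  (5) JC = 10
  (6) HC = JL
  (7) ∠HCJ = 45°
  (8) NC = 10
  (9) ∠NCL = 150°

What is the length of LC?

Step 1: By the law of cosines on triangle LKC: LC² = 6² + 15² − 2·6·15·cos(90°) = 261, so LC = 3·√29.

Therefore, the length of LC = 3·√29.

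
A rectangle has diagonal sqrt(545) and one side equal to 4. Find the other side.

The diagonal of a rectangle forms a right triangle with the two sides.
Rearranging the Pythagorean theorem: missing side = sqrt(d^2 - known^2).
= sqrt(545 - 16) = sqrt(529) = 23.

23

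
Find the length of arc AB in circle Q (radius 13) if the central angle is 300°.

Arc length = 2π(13)(5/6) = 65*pi/3

65*pi/3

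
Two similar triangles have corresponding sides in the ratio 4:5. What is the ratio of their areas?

Area scales with the square of linear dimensions. If every length is multiplied by 4/5, then the area is multiplied by (4/5)^2 = 16/25.
The area ratio is 16:25.

16:25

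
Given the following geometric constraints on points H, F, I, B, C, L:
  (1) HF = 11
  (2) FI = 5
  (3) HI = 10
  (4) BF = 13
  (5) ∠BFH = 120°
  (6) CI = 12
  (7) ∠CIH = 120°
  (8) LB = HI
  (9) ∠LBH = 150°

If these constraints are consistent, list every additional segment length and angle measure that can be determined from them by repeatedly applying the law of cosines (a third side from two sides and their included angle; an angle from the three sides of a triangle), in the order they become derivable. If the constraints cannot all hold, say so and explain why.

The constraints are consistent. Derivable facts, in order:
After 1 step:
- HB ≈ 20.81
- HC = 2·√91
- ∠FHI = 27.01°
- ∠FIH = 87.71°
- ∠HFI = 65.28°
After 2 steps:
- HL ≈ 29.89
- ∠BHF = 32.75°
- ∠CHI = 33°
- ∠FBH = 27.25°
- ∠HCI = 27°
After 3 steps:
- ∠BHL = 9.63°
- ∠BLH = 20.37°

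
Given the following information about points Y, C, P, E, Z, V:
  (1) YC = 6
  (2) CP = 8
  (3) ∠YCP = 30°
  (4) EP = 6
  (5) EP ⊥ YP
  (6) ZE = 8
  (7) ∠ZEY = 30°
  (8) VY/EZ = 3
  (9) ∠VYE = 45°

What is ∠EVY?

From the given relations: VY = 3·EZ = 3·8 = 24.
Step 1: By the law of cosines on triangle PCY: PY² = 8² + 6² − 2·8·6·cos(30°) = 16.86, so PY ≈ 4.11.
Step 2: By the law of cosines on triangle EPY: EY² = 6² + 4.11² − 2·6·4.11·cos(90°) = 52.86, so EY ≈ 7.27.
Step 3: By the law of cosines on triangle VYE: VE² = 24² + 7.27² − 2·24·7.27·cos(45°) = 382.09, so VE ≈ 19.55.
Step 4: By the inverse law of cosines on triangle EVY: cos(∠EVY) = (19.55² + 24² − 7.27²) / (2·19.55·24) = 905.23/938.26 = 0.9648, so ∠EVY = 15.25°.

Therefore, the measure of angle ∠EVY = 15.25°.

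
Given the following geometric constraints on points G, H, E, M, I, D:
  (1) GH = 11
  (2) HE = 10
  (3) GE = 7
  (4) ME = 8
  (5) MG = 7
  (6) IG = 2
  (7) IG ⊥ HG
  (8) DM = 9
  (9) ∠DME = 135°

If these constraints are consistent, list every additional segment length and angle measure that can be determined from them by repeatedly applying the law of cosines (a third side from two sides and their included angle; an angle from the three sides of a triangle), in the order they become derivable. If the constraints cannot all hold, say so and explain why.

The constraints are consistent. Derivable facts, in order:
After 1 step:
- ED ≈ 15.71
- HI = 5·√5
- ∠EGH = 62.96°
- ∠EGM = 69.7°
- ∠EHG = 38.57°
- ∠EMG = 55.15°
- ∠GEH = 78.46°
- ∠GEM = 55.15°
After 2 steps:
- ∠DEM = 23.9°
- ∠EDM = 21.1°
- ∠GHI = 10.3°
- ∠GIH = 79.7°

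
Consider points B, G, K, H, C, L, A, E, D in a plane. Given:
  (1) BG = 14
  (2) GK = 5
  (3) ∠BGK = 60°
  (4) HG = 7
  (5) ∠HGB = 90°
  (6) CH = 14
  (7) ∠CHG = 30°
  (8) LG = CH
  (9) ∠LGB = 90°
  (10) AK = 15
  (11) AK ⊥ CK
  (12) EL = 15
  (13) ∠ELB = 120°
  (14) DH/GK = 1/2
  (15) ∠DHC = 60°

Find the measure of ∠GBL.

From the given relations: LG = CH = 14.
Step 1: By the law of cosines on triangle BGL: BL² = 14² + 14² − 2·14·14·cos(90°) = 392, so BL = 14·√2.
Step 2: By the inverse law of cosines on triangle GBL: cos(∠GBL) = (14² + (14·√2)² − 14²) / (2·14·14·√2) = 392/554.37 = 0.7071, so ∠GBL = 45°.

Therefore, the measure of angle ∠GBL = 45°.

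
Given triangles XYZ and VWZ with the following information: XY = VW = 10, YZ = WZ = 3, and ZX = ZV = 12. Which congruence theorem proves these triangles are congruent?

Consider the given information: XY = VW = 10, YZ = WZ = 3, and ZX = ZV = 12
This is not ASA or HL: ASA requires two angles and the side between them. HL only applies to right triangles with matching hypotenuse and leg.
The correct criterion is SSS. All three pairs of corresponding sides are equal (Side-Side-Side).

SSS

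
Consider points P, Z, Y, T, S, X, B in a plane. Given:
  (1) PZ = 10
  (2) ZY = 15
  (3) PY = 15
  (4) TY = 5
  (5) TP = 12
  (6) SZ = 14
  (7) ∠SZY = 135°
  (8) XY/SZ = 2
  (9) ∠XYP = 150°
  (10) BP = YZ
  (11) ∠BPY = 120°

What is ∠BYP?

From the given relations: BP = YZ = 15.
Step 1: By the law of cosines on triangle YPB: YB² = 15² + 15² − 2·15·15·cos(120°) = 675, so YB = 15·√3.
Step 2: By the inverse law of cosines on triangle BYP: cos(∠BYP) = ((15·√3)² + 15² − 15²) / (2·15·√3·15) = 675/779.42 = 0.866, so ∠BYP = 30°.

Therefore, the measure of angle ∠BYP = 30°.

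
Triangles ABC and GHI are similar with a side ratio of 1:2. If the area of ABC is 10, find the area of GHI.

The ratio of areas of similar triangles = (side ratio)^2.
Side ratio = 1:2, so area ratio = 1:4.
Area of GHI / Area of ABC = 4/1
Area of GHI = 10 * 4/1 = 40

40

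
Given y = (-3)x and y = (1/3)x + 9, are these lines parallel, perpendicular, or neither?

Slope of line 1: m1 = -3
Slope of line 2: m2 = 1/3
Two lines are perpendicular when the product of their slopes is -1 (negative reciprocals).
m1 * m2 = (-3) * (1/3) = -1, confirming perpendicularity.

Perpendicular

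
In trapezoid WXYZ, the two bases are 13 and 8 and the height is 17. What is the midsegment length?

The midsegment of a trapezoid = (base1 + base2) / 2
midsegment = (13 + 8) / 2
midsegment = 21 / 2
midsegment = 21/2

21/2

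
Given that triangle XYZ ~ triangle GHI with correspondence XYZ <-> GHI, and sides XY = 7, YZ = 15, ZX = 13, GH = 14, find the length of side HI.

Similar triangles have proportional sides. Setting up the proportion:
GH / XY = HI / YZ
14 / 7 = HI / 15
HI = 15 * 14 / 7 = 30.

30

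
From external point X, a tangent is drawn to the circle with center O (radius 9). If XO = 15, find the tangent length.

Let T be the point of tangency. Then OT ⊥ XT (radius ⊥ tangent).
In right triangle OTX: OX² = OT² + XT²
15² = 9² + XT²
XT² = 144, XT = 12

12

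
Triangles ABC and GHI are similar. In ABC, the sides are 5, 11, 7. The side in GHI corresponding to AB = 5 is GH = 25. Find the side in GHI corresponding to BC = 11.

Since the triangles are similar, the ratio of corresponding sides is constant.
Scale factor k = GH / AB = 25 / 5 = 5
HI = k * BC = 5 * 11 = 55

55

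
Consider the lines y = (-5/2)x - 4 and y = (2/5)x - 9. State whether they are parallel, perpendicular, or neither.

Slope of line 1: m1 = -5/2
Slope of line 2: m2 = 2/5
m1 * m2 = (-5/2) * (2/5) = -1 = -1, so the lines are perpendicular.

Perpendicular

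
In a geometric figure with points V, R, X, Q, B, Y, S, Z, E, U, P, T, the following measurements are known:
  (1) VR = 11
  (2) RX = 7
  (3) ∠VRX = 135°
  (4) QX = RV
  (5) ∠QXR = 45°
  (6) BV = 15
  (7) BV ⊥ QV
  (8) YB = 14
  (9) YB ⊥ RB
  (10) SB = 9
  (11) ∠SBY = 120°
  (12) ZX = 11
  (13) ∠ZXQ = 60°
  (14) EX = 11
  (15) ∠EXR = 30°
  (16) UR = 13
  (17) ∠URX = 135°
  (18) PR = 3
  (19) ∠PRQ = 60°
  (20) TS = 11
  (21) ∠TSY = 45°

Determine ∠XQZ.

From the given relations: QX = RV = 11.
Step 1: By the law of cosines on triangle QXZ: QZ² = 11² + 11² − 2·11·11·cos(60°) = 121, so QZ = 11.
Step 2: By the inverse law of cosines on triangle XQZ: cos(∠XQZ) = (11² + 11² − 11²) / (2·11·11) = 121/242 = 0.5, so ∠XQZ = 60°.

Therefore, the measure of angle ∠XQZ = 60°.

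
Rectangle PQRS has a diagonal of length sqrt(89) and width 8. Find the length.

The diagonal of a rectangle forms a right triangle with the two sides.
Rearranging the Pythagorean theorem: missing side = sqrt(d^2 - known^2).
= sqrt(89 - 64) = sqrt(25) = 5.

5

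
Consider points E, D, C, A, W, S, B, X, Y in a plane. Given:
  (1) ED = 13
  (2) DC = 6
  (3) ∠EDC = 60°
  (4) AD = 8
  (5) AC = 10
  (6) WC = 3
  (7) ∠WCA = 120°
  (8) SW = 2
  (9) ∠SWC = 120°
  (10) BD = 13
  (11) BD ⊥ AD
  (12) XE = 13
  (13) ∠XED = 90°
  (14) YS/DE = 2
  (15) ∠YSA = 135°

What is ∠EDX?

Step 1: By the law of cosines on triangle DEX: DX² = 13² + 13² − 2·13·13·cos(90°) = 338, so DX = 13·√2.
Step 2: By the inverse law of cosines on triangle EDX: cos(∠EDX) = (13² + (13·√2)² − 13²) / (2·13·13·√2) = 338/478 = 0.7071, so ∠EDX = 45°.

Therefore, the measure of angle ∠EDX = 45°.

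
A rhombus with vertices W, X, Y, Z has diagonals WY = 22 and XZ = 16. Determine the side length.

The diagonals of a rhombus bisect each other at right angles.
Half-diagonals: 22/2 = 11 and 16/2 = 8
side = sqrt(11^2 + 8^2)
side = sqrt(121 + 64)
side = sqrt(185)

sqrt(185)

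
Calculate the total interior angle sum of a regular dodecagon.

The sum of interior angles of an n-sided polygon is (n - 2) * 180.
For n = 12: (12 - 2) * 180 = 10 * 180 = 1800 degrees.

1800 degrees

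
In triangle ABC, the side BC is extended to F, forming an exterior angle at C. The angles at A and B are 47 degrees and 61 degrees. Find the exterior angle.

Exterior angle = 47 + 61 = 108 degrees (exterior angle theorem).

108 degrees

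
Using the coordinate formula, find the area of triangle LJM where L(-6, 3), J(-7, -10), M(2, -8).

The Shoelace formula computes the area from vertex coordinates by summing cross products.
For vertices (-6,3), (-7,-10), (2,-8):
Signed sum = -6*-10 - -7*3 + -7*-8 - 2*-10 + 2*3 - -6*-8
= 81 + 76 + -42 = 115
Area = (1/2)|115| = 115/2.

115/2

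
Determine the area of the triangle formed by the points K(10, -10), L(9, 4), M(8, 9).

Using the Shoelace formula for a triangle:
Area = (1/2)|x0(y1 - y2) + x1(y2 - y0) + x2(y0 - y1)|
Area = (1/2)|10(4 - 9) + 9(9 - -10) + 8(-10 - 4)|
Area = (1/2)|-50 + 171 + -112|
Area = (1/2)|9|
Area = (1/2)(9)
Area = 9/2

9/2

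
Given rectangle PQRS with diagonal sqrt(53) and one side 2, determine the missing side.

Using the Pythagorean theorem: d^2 = a^2 + b^2
b^2 = d^2 - a^2
b^2 = 53 - 4
b^2 = 49
b = sqrt(49) = 7

7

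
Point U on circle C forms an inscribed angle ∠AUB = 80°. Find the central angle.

Central angle = 2 × 80° = 160° (inscribed angle theorem).

160°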